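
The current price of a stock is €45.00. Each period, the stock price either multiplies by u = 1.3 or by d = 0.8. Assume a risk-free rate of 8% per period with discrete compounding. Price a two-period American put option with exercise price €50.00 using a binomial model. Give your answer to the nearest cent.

Risk-neutral probability p = (1 + 0.08 − 0.8)/(1.3 − 0.8) = 0.2800/0.5000 = 0.5600
Terminal stock prices: S_uu = 76.05, S_ud = 46.8, S_dd = 28.8
Terminal payoffs (K − S): max(-26.05, 0) = 0, max(3.2, 0) = 3.2, max(21.2, 0) = 21.2
Node u (S = 58.5): continuation = 1/1.08·[0.5600·0.0000 + 0.4400·3.2000] = 1.3037; exercise value = 0.0000 ≤ continuation, so V_u = 1.3037
Node d (S = 36): continuation = 1/1.08·[0.5600·3.2000 + 0.4400·21.2000] = 10.2963; exercise value = 14.0000 > continuation, so V_d = 14.0000 (exercise)
Node 0 (S = 45): continuation = 1/1.08·[0.5600·1.3037 + 0.4400·14.0000] = 6.3797; exercise value = 5.0000 ≤ continuation, so V_0 = 6.3797

€6.38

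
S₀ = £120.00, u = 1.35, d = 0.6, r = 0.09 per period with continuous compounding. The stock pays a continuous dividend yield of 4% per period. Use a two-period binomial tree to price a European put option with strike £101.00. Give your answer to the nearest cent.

Per-period risk-free factor R = e^0.09 = 1.0942; dividend-adjusted growth = e^(0.09−0.04) = 1.0513.
Risk-neutral probability p = (1.0513 − 0.6)/(1.35 − 0.6) = 0.4513/0.7500 = 0.6017
Terminal stock prices: S_uu = 218.7, S_ud = 97.2, S_dd = 43.2
Terminal payoffs (K − S): max(-117.7, 0) = 0, max(3.8, 0) = 3.8, max(57.8, 0) = 57.8
Node u (S = 162): V_u = e^(−0.09)·[0.6017·0.0000 + 0.3983·3.8000] = 1.3833
Node d (S = 72): V_d = e^(−0.09)·[0.6017·3.8000 + 0.3983·57.8000] = 23.1302
Node 0 (S = 120): V_0 = e^(−0.09)·[0.6017·1.3833 + 0.3983·23.1302] = 9.1806

£9.18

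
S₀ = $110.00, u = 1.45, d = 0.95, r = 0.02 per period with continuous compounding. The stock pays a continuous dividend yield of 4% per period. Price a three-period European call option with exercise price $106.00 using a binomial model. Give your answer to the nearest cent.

$6.87

Per-period risk-free factor R = e^0.02 = 1.0202; dividend-adjusted growth = e^(0.02−0.04) = 0.9802.
Risk-neutral probability p = (0.9802 − 0.95)/(1.45 − 0.95) = 0.0302/0.5000 = 0.0604
Terminal stock prices: S_uuu = 335.3, S_uud = 219.7, S_udd = 143.9, S_ddd = 94.31
Terminal payoffs (S − K): max(229.3, 0) = 229.3, max(113.7, 0) = 113.7, max(37.95, 0) = 37.95, max(-11.69, 0) = 0
Node uu (S = 231.3): V_uu = e^(−0.02)·[0.0604·229.3487 + 0.9396·113.7113] = 118.3055
Node ud (S = 151.5): V_ud = e^(−0.02)·[0.0604·113.7113 + 0.9396·37.9487] = 41.6826
Node dd (S = 99.27): V_dd = e^(−0.02)·[0.0604·37.9487 + 0.9396·0.0000] = 2.2466
Node u (S = 159.5): V_u = e^(−0.02)·[0.0604·118.3055 + 0.9396·41.6826] = 45.3934
Node d (S = 104.5): V_d = e^(−0.02)·[0.0604·41.6826 + 0.9396·2.2466] = 4.5368
Node 0 (S = 110): V_0 = e^(−0.02)·[0.0604·45.3934 + 0.9396·4.5368] = 6.8657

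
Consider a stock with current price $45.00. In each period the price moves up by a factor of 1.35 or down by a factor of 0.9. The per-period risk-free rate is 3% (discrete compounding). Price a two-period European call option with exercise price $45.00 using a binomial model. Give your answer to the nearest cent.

$6.66

Risk-neutral probability p = (1 + 0.03 − 0.9)/(1.35 − 0.9) = 0.1300/0.4500 = 0.2889
Terminal stock prices: S_uu = 82.01, S_ud = 54.68, S_dd = 36.45
Terminal payoffs (S − K): max(37.01, 0) = 37.01, max(9.675, 0) = 9.675, max(-8.55, 0) = 0
Node u (S = 60.75): V_u = 1/1.03·[0.2889·37.0125 + 0.7111·9.6750] = 17.0607
Node d (S = 40.5): V_d = 1/1.03·[0.2889·9.6750 + 0.7111·0.0000] = 2.7136
Node 0 (S = 45): V_0 = 1/1.03·[0.2889·17.0607 + 0.7111·2.7136] = 6.6585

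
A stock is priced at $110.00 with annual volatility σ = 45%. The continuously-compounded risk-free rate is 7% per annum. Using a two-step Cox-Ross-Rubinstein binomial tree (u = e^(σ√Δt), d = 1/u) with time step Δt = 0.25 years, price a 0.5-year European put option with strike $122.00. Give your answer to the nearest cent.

$19.18

CRR parameters: u = e^(σ√Δt) = e^(0.45·√0.25) = 1.2523, d = 1/u = 0.7985
Per-period rate: rΔt = 0.07·0.25 = 0.0175, so R = e^0.0175 = 1.0177
Risk-neutral probability p = (e^0.0175 − 0.7985)/(1.2523 − 0.7985) = 0.2191/0.4538 = 0.4829
Terminal stock prices: S_uu = 172.5, S_ud = 110, S_dd = 70.14
Terminal payoffs (K − S): max(-50.51, 0) = 0, max(12, 0) = 12, max(51.86, 0) = 51.86
Node u (S = 137.8): V_u = e^(−0.0175)·[0.4829·0.0000 + 0.5171·12.0000] = 6.0977
Node d (S = 87.84): V_d = e^(−0.0175)·[0.4829·12.0000 + 0.5171·51.8609] = 32.0468
Node 0 (S = 110): V_0 = e^(−0.0175)·[0.4829·6.0977 + 0.5171·32.0468] = 19.1777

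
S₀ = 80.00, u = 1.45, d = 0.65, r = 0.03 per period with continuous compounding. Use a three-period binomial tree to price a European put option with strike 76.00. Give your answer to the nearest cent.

16.80

Risk-neutral probability p = (e^0.03 − 0.65)/(1.45 − 0.65) = 0.3805/0.8000 = 0.4756
Terminal stock prices: S_uuu = 243.9, S_uud = 109.3, S_udd = 49.01, S_ddd = 21.97
Terminal payoffs (K − S): max(-167.9, 0) = 0, max(-33.33, 0) = 0, max(26.99, 0) = 26.99, max(54.03, 0) = 54.03
Node uu (S = 168.2): V_uu = e^(−0.03)·[0.4756·0.0000 + 0.5244·0.0000] = 0.0000
Node ud (S = 75.4): V_ud = e^(−0.03)·[0.4756·0.0000 + 0.5244·26.9900] = 13.7361
Node dd (S = 33.8): V_dd = e^(−0.03)·[0.4756·26.9900 + 0.5244·54.0300] = 39.9539
Node u (S = 116): V_u = e^(−0.03)·[0.4756·0.0000 + 0.5244·13.7361] = 6.9907
Node d (S = 52): V_d = e^(−0.03)·[0.4756·13.7361 + 0.5244·39.9539] = 26.6732
Node 0 (S = 80): V_0 = e^(−0.03)·[0.4756·6.9907 + 0.5244·26.6732] = 16.8012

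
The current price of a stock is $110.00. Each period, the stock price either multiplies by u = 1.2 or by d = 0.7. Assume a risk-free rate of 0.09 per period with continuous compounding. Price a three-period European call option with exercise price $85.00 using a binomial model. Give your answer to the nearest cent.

$47.10

Risk-neutral probability p = (e^0.09 − 0.7)/(1.2 − 0.7) = 0.3942/0.5000 = 0.7883
Terminal stock prices: S_uuu = 190.1, S_uud = 110.9, S_udd = 64.68, S_ddd = 37.73
Terminal payoffs (S − K): max(105.1, 0) = 105.1, max(25.88, 0) = 25.88, max(-20.32, 0) = 0, max(-47.27, 0) = 0
Node uu (S = 158.4): V_uu = e^(−0.09)·[0.7883·105.0800 + 0.2117·25.8800] = 80.7158
Node ud (S = 92.4): V_ud = e^(−0.09)·[0.7883·25.8800 + 0.2117·0.0000] = 18.6464
Node dd (S = 53.9): V_dd = e^(−0.09)·[0.7883·0.0000 + 0.2117·0.0000] = 0.0000
Node u (S = 132): V_u = e^(−0.09)·[0.7883·80.7158 + 0.2117·18.6464] = 61.7623
Node d (S = 77): V_d = e^(−0.09)·[0.7883·18.6464 + 0.2117·0.0000] = 13.4347
Node 0 (S = 110): V_0 = e^(−0.09)·[0.7883·61.7623 + 0.2117·13.4347] = 47.0983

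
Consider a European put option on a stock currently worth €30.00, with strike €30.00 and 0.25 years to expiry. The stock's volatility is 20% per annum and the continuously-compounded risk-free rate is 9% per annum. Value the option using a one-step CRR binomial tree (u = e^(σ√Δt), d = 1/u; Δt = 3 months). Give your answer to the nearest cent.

€1.15

CRR parameters: u = e^(σ√Δt) = e^(0.2·√0.25) = 1.1052, d = 1/u = 0.9048
Per-period rate: rΔt = 0.09·0.25 = 0.0225, so R = e^0.0225 = 1.0228
Risk-neutral probability p = (e^0.0225 − 0.9048)/(1.1052 − 0.9048) = 0.1179/0.2003 = 0.5886
Terminal stock prices: S_u = 33.16, S_d = 27.15
Terminal payoffs (K − S): max(-3.155, 0) = 0, max(2.855, 0) = 2.855
Node 0 (S = 30): V_0 = e^(−0.0225)·[0.5886·0.0000 + 0.4114·2.8549] = 1.1483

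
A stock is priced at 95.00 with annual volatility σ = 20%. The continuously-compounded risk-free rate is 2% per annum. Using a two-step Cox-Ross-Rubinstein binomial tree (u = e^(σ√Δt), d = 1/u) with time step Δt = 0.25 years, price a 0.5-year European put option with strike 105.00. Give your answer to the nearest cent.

CRR parameters: u = e^(σ√Δt) = e^(0.2·√0.25) = 1.1052, d = 1/u = 0.9048
Per-period rate: rΔt = 0.02·0.25 = 0.005, so R = e^0.005 = 1.0050
Risk-neutral probability p = (e^0.005 − 0.9048)/(1.1052 − 0.9048) = 0.1002/0.2003 = 0.5000
Terminal stock prices: S_uu = 116, S_ud = 95, S_dd = 77.78
Terminal payoffs (K − S): max(-11.03, 0) = 0, max(10, 0) = 10, max(27.22, 0) = 27.22
Node u (S = 105): V_u = e^(−0.005)·[0.5000·0.0000 + 0.5000·10.0000] = 4.9746
Node d (S = 85.96): V_d = e^(−0.005)·[0.5000·10.0000 + 0.5000·27.2206] = 18.5168
Node 0 (S = 95): V_0 = e^(−0.005)·[0.5000·4.9746 + 0.5000·18.5168] = 11.6866

11.69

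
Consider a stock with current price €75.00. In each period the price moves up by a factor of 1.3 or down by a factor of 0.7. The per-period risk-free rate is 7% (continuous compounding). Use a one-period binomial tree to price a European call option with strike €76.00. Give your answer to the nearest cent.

€12.45

Risk-neutral probability p = (e^0.07 − 0.7)/(1.3 − 0.7) = 0.3725/0.6000 = 0.6208
Terminal stock prices: S_u = 97.5, S_d = 52.5
Terminal payoffs (S − K): max(21.5, 0) = 21.5, max(-23.5, 0) = 0
Node 0 (S = 75): V_0 = e^(−0.07)·[0.6208·21.5000 + 0.3792·0.0000] = 12.4458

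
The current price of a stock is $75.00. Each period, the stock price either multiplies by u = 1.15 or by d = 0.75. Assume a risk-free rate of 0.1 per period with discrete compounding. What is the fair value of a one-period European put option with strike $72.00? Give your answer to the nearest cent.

Risk-neutral probability p = (1 + 0.1 − 0.75)/(1.15 − 0.75) = 0.3500/0.4000 = 0.8750
Terminal stock prices: S_u = 86.25, S_d = 56.25
Terminal payoffs (K − S): max(-14.25, 0) = 0, max(15.75, 0) = 15.75
Node 0 (S = 75): V_0 = 1/1.1·[0.8750·0.0000 + 0.1250·15.7500] = 1.7898

$1.79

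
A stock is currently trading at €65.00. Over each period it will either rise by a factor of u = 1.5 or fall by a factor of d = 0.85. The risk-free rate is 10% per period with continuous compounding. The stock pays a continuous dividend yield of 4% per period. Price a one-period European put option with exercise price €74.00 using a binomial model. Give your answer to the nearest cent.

Per-period risk-free factor R = e^0.1 = 1.1052; dividend-adjusted growth = e^(0.1−0.04) = 1.0618.
Risk-neutral probability p = (1.0618 − 0.85)/(1.5 − 0.85) = 0.2118/0.6500 = 0.3259
Terminal stock prices: S_u = 97.5, S_d = 55.25
Terminal payoffs (K − S): max(-23.5, 0) = 0, max(18.75, 0) = 18.75
Node 0 (S = 65): V_0 = e^(−0.1)·[0.3259·0.0000 + 0.6741·18.7500] = 11.4365

€11.44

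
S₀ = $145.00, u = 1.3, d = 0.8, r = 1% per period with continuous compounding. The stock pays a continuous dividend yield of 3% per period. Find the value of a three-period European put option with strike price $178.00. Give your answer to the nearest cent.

$50.97

Per-period risk-free factor R = e^0.01 = 1.0101; dividend-adjusted growth = e^(0.01−0.03) = 0.9802.
Risk-neutral probability p = (0.9802 − 0.8)/(1.3 − 0.8) = 0.1802/0.5000 = 0.3604
Terminal stock prices: S_uuu = 318.6, S_uud = 196, S_udd = 120.6, S_ddd = 74.24
Terminal payoffs (K − S): max(-140.6, 0) = 0, max(-18.04, 0) = 0, max(57.36, 0) = 57.36, max(103.8, 0) = 103.8
Node uu (S = 245.1): V_uu = e^(−0.01)·[0.3604·0.0000 + 0.6396·0.0000] = 0.0000
Node ud (S = 150.8): V_ud = e^(−0.01)·[0.3604·0.0000 + 0.6396·57.3600] = 36.3226
Node dd (S = 92.8): V_dd = e^(−0.01)·[0.3604·57.3600 + 0.6396·103.7600] = 86.1715
Node u (S = 188.5): V_u = e^(−0.01)·[0.3604·0.0000 + 0.6396·36.3226] = 23.0008
Node d (S = 116): V_d = e^(−0.01)·[0.3604·36.3226 + 0.6396·86.1715] = 67.5274
Node 0 (S = 145): V_0 = e^(−0.01)·[0.3604·23.0008 + 0.6396·67.5274] = 50.9679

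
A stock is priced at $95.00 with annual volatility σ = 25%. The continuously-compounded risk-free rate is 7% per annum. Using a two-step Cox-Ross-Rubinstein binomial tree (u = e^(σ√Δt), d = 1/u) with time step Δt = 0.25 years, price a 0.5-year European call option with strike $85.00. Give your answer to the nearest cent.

CRR parameters: u = e^(σ√Δt) = e^(0.25·√0.25) = 1.1331, d = 1/u = 0.8825
Per-period rate: rΔt = 0.07·0.25 = 0.0175, so R = e^0.0175 = 1.0177
Risk-neutral probability p = (e^0.0175 − 0.8825)/(1.1331 − 0.8825) = 0.1352/0.2507 = 0.5392
Terminal stock prices: S_uu = 122, S_ud = 95, S_dd = 73.99
Terminal payoffs (S − K): max(36.98, 0) = 36.98, max(10, 0) = 10, max(-11.01, 0) = 0
Node u (S = 107.6): V_u = e^(−0.0175)·[0.5392·36.9824 + 0.4608·10.0000] = 24.1237
Node d (S = 83.84): V_d = e^(−0.0175)·[0.5392·10.0000 + 0.4608·0.0000] = 5.2987
Node 0 (S = 95): V_0 = e^(−0.0175)·[0.5392·24.1237 + 0.4608·5.2987] = 15.1815

$15.18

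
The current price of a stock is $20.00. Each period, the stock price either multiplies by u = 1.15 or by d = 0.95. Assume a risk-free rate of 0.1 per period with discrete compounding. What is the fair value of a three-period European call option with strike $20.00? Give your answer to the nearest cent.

$5.01

Risk-neutral probability p = (1 + 0.1 − 0.95)/(1.15 − 0.95) = 0.1500/0.2000 = 0.7500
Terminal stock prices: S_uuu = 30.42, S_uud = 25.13, S_udd = 20.76, S_ddd = 17.15
Terminal payoffs (S − K): max(10.42, 0) = 10.42, max(5.127, 0) = 5.127, max(0.7575, 0) = 0.7575, max(-2.853, 0) = 0
Node uu (S = 26.45): V_uu = 1/1.1·[0.7500·10.4175 + 0.2500·5.1275] = 8.2682
Node ud (S = 21.85): V_ud = 1/1.1·[0.7500·5.1275 + 0.2500·0.7575] = 3.6682
Node dd (S = 18.05): V_dd = 1/1.1·[0.7500·0.7575 + 0.2500·0.0000] = 0.5165
Node u (S = 23): V_u = 1/1.1·[0.7500·8.2682 + 0.2500·3.6682] = 6.4711
Node d (S = 19): V_d = 1/1.1·[0.7500·3.6682 + 0.2500·0.5165] = 2.6184
Node 0 (S = 20): V_0 = 1/1.1·[0.7500·6.4711 + 0.2500·2.6184] = 5.0072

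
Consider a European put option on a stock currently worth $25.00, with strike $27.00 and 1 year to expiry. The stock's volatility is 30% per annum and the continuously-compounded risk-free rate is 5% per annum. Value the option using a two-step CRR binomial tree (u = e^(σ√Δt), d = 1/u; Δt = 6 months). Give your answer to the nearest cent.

CRR parameters: u = e^(σ√Δt) = e^(0.3·√0.5) = 1.2363, d = 1/u = 0.8089
Per-period rate: rΔt = 0.05·0.5 = 0.025, so R = e^0.025 = 1.0253
Risk-neutral probability p = (e^0.025 − 0.8089)/(1.2363 − 0.8089) = 0.2165/0.4275 = 0.5064
Terminal stock prices: S_uu = 38.21, S_ud = 25, S_dd = 16.36
Terminal payoffs (K − S): max(-11.21, 0) = 0, max(2, 0) = 2, max(10.64, 0) = 10.64
Node u (S = 30.91): V_u = e^(−0.025)·[0.5064·0.0000 + 0.4936·2.0000] = 0.9628
Node d (S = 20.22): V_d = e^(−0.025)·[0.5064·2.0000 + 0.4936·10.6437] = 6.1119
Node 0 (S = 25): V_0 = e^(−0.025)·[0.5064·0.9628 + 0.4936·6.1119] = 3.4180

$3.42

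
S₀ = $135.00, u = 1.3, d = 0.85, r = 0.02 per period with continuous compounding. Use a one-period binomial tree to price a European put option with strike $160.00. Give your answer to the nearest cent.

Risk-neutral probability p = (e^0.02 − 0.85)/(1.3 − 0.85) = 0.1702/0.4500 = 0.3782
Terminal stock prices: S_u = 175.5, S_d = 114.8
Terminal payoffs (K − S): max(-15.5, 0) = 0, max(45.25, 0) = 45.25
Node 0 (S = 135): V_0 = e^(−0.02)·[0.3782·0.0000 + 0.6218·45.2500] = 27.5782

$27.58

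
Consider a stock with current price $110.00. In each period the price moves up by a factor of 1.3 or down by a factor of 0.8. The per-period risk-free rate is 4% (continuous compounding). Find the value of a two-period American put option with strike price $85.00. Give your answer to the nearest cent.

$3.62

Risk-neutral probability p = (e^0.04 − 0.8)/(1.3 − 0.8) = 0.2408/0.5000 = 0.4816
Terminal stock prices: S_uu = 185.9, S_ud = 114.4, S_dd = 70.4
Terminal payoffs (K − S): max(-100.9, 0) = 0, max(-29.4, 0) = 0, max(14.6, 0) = 14.6
Node u (S = 143): continuation = e^(−0.04)·[0.4816·0.0000 + 0.5184·0.0000] = 0.0000; exercise value = 0.0000 ≤ continuation, so V_u = 0.0000
Node d (S = 88): continuation = e^(−0.04)·[0.4816·0.0000 + 0.5184·14.6000] = 7.2716; exercise value = 0.0000 ≤ continuation, so V_d = 7.2716
Node 0 (S = 110): continuation = e^(−0.04)·[0.4816·0.0000 + 0.5184·7.2716] = 3.6216; exercise value = 0.0000 ≤ continuation, so V_0 = 3.6216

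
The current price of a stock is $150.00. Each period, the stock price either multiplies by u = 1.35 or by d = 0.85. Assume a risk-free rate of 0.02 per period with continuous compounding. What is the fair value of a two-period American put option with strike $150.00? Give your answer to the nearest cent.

Risk-neutral probability p = (e^0.02 − 0.85)/(1.35 − 0.85) = 0.1702/0.5000 = 0.3404
Terminal stock prices: S_uu = 273.4, S_ud = 172.1, S_dd = 108.4
Terminal payoffs (K − S): max(-123.4, 0) = 0, max(-22.12, 0) = 0, max(41.63, 0) = 41.63
Node u (S = 202.5): continuation = e^(−0.02)·[0.3404·0.0000 + 0.6596·0.0000] = 0.0000; exercise value = 0.0000 ≤ continuation, so V_u = 0.0000
Node d (S = 127.5): continuation = e^(−0.02)·[0.3404·0.0000 + 0.6596·41.6250] = 26.9121; exercise value = 22.5000 ≤ continuation, so V_d = 26.9121
Node 0 (S = 150): continuation = e^(−0.02)·[0.3404·0.0000 + 0.6596·26.9121] = 17.3996; exercise value = 0.0000 ≤ continuation, so V_0 = 17.3996

$17.40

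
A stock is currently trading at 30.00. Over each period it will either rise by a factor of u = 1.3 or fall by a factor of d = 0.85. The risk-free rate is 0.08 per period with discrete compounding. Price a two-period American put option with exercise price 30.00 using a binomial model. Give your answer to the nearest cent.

2.04

Risk-neutral probability p = (1 + 0.08 − 0.85)/(1.3 − 0.85) = 0.2300/0.4500 = 0.5111
Terminal stock prices: S_uu = 50.7, S_ud = 33.15, S_dd = 21.67
Terminal payoffs (K − S): max(-20.7, 0) = 0, max(-3.15, 0) = 0, max(8.325, 0) = 8.325
Node u (S = 39): continuation = 1/1.08·[0.5111·0.0000 + 0.4889·0.0000] = 0.0000; exercise value = 0.0000 ≤ continuation, so V_u = 0.0000
Node d (S = 25.5): continuation = 1/1.08·[0.5111·0.0000 + 0.4889·8.3250] = 3.7685; exercise value = 4.5000 > continuation, so V_d = 4.5000 (exercise)
Node 0 (S = 30): continuation = 1/1.08·[0.5111·0.0000 + 0.4889·4.5000] = 2.0370; exercise value = 0.0000 ≤ continuation, so V_0 = 2.0370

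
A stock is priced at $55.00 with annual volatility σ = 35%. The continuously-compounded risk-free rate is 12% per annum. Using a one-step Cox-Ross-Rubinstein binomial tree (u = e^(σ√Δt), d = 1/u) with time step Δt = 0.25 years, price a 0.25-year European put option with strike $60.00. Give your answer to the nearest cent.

$6.13

CRR parameters: u = e^(σ√Δt) = e^(0.35·√0.25) = 1.1912, d = 1/u = 0.8395
Per-period rate: rΔt = 0.12·0.25 = 0.03, so R = e^0.03 = 1.0305
Risk-neutral probability p = (e^0.03 − 0.8395)/(1.1912 − 0.8395) = 0.1910/0.3518 = 0.5429
Terminal stock prices: S_u = 65.52, S_d = 46.17
Terminal payoffs (K − S): max(-5.519, 0) = 0, max(13.83, 0) = 13.83
Node 0 (S = 55): V_0 = e^(−0.03)·[0.5429·0.0000 + 0.4571·13.8299] = 6.1344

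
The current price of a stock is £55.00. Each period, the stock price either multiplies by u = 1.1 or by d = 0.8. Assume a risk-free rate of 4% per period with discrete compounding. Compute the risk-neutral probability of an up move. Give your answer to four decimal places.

Risk-neutral probability p = (1 + 0.04 − 0.8)/(1.1 − 0.8) = 0.2400/0.3000 = 0.8000

p = 0.8000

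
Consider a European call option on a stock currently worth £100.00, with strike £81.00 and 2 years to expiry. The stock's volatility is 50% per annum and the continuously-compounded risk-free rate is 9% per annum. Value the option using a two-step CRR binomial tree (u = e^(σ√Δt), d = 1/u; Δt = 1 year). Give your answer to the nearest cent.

CRR parameters: u = e^(σ√Δt) = e^(0.5·√1) = 1.6487, d = 1/u = 0.6065
Per-period rate: rΔt = 0.09·1 = 0.09, so R = e^0.09 = 1.0942
Risk-neutral probability p = (e^0.09 − 0.6065)/(1.6487 − 0.6065) = 0.4876/1.0422 = 0.4679
Terminal stock prices: S_uu = 271.8, S_ud = 100, S_dd = 36.79
Terminal payoffs (S − K): max(190.8, 0) = 190.8, max(19, 0) = 19, max(-44.21, 0) = 0
Node u (S = 164.9): V_u = e^(−0.09)·[0.4679·190.8282 + 0.5321·19.0000] = 90.8437
Node d (S = 60.65): V_d = e^(−0.09)·[0.4679·19.0000 + 0.5321·0.0000] = 8.1250
Node 0 (S = 100): V_0 = e^(−0.09)·[0.4679·90.8437 + 0.5321·8.1250] = 42.7987

£42.80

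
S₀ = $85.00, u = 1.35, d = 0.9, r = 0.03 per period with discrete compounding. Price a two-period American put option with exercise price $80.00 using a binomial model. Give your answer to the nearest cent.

Risk-neutral probability p = (1 + 0.03 − 0.9)/(1.35 − 0.9) = 0.1300/0.4500 = 0.2889
Terminal stock prices: S_uu = 154.9, S_ud = 103.3, S_dd = 68.85
Terminal payoffs (K − S): max(-74.91, 0) = 0, max(-23.28, 0) = 0, max(11.15, 0) = 11.15
Node u (S = 114.8): continuation = 1/1.03·[0.2889·0.0000 + 0.7111·0.0000] = 0.0000; exercise value = 0.0000 ≤ continuation, so V_u = 0.0000
Node d (S = 76.5): continuation = 1/1.03·[0.2889·0.0000 + 0.7111·11.1500] = 7.6980; exercise value = 3.5000 ≤ continuation, so V_d = 7.6980
Node 0 (S = 85): continuation = 1/1.03·[0.2889·0.0000 + 0.7111·7.6980] = 5.3147; exercise value = 0.0000 ≤ continuation, so V_0 = 5.3147

$5.31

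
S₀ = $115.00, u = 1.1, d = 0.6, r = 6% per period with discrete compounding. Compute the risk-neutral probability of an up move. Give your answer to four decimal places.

Risk-neutral probability p = (1 + 0.06 − 0.6)/(1.1 − 0.6) = 0.4600/0.5000 = 0.9200

p = 0.9200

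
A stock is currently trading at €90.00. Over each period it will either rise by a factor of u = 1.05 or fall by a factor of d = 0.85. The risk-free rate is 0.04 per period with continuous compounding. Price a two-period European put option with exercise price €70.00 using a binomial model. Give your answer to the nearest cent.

Risk-neutral probability p = (e^0.04 − 0.85)/(1.05 − 0.85) = 0.1908/0.2000 = 0.9541
Terminal stock prices: S_uu = 99.23, S_ud = 80.33, S_dd = 65.02
Terminal payoffs (K − S): max(-29.23, 0) = 0, max(-10.33, 0) = 0, max(4.975, 0) = 4.975
Node u (S = 94.5): V_u = e^(−0.04)·[0.9541·0.0000 + 0.0459·0.0000] = 0.0000
Node d (S = 76.5): V_d = e^(−0.04)·[0.9541·0.0000 + 0.0459·4.9750] = 0.2196
Node 0 (S = 90): V_0 = e^(−0.04)·[0.9541·0.0000 + 0.0459·0.2196] = 0.0097

€0.01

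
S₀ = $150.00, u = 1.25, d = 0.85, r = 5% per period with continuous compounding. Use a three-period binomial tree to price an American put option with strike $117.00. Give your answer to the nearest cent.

$2.63

Risk-neutral probability p = (e^0.05 − 0.85)/(1.25 − 0.85) = 0.2013/0.4000 = 0.5032
Terminal stock prices: S_uuu = 293, S_uud = 199.2, S_udd = 135.5, S_ddd = 92.12
Terminal payoffs (K − S): max(-176, 0) = 0, max(-82.22, 0) = 0, max(-18.47, 0) = 0, max(24.88, 0) = 24.88
Node uu (S = 234.4): continuation = e^(−0.05)·[0.5032·0.0000 + 0.4968·0.0000] = 0.0000; exercise value = 0.0000 ≤ continuation, so V_uu = 0.0000
Node ud (S = 159.4): continuation = e^(−0.05)·[0.5032·0.0000 + 0.4968·0.0000] = 0.0000; exercise value = 0.0000 ≤ continuation, so V_ud = 0.0000
Node dd (S = 108.4): continuation = e^(−0.05)·[0.5032·0.0000 + 0.4968·24.8813] = 11.7587; exercise value = 8.6250 ≤ continuation, so V_dd = 11.7587
Node u (S = 187.5): continuation = e^(−0.05)·[0.5032·0.0000 + 0.4968·0.0000] = 0.0000; exercise value = 0.0000 ≤ continuation, so V_u = 0.0000
Node d (S = 127.5): continuation = e^(−0.05)·[0.5032·0.0000 + 0.4968·11.7587] = 5.5571; exercise value = 0.0000 ≤ continuation, so V_d = 5.5571
Node 0 (S = 150): continuation = e^(−0.05)·[0.5032·0.0000 + 0.4968·5.5571] = 2.6262; exercise value = 0.0000 ≤ continuation, so V_0 = 2.6262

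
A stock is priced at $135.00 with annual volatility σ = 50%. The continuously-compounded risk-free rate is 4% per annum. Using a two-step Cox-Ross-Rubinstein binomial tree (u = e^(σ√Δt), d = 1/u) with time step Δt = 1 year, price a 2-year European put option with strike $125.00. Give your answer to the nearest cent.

$23.66

CRR parameters: u = e^(σ√Δt) = e^(0.5·√1) = 1.6487, d = 1/u = 0.6065
Per-period rate: rΔt = 0.04·1 = 0.04, so R = e^0.04 = 1.0408
Risk-neutral probability p = (e^0.04 − 0.6065)/(1.6487 − 0.6065) = 0.4343/1.0422 = 0.4167
Terminal stock prices: S_uu = 367, S_ud = 135, S_dd = 49.66
Terminal payoffs (K − S): max(-242, 0) = 0, max(-10, 0) = 0, max(75.34, 0) = 75.34
Node u (S = 222.6): V_u = e^(−0.04)·[0.4167·0.0000 + 0.5833·0.0000] = 0.0000
Node d (S = 81.88): V_d = e^(−0.04)·[0.4167·0.0000 + 0.5833·75.3363] = 42.2206
Node 0 (S = 135): V_0 = e^(−0.04)·[0.4167·0.0000 + 0.5833·42.2206] = 23.6617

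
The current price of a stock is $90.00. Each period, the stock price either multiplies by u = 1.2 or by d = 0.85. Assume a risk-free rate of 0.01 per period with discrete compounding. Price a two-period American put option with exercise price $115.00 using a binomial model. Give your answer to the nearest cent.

$26.34

Risk-neutral probability p = (1 + 0.01 − 0.85)/(1.2 − 0.85) = 0.1600/0.3500 = 0.4571
Terminal stock prices: S_uu = 129.6, S_ud = 91.8, S_dd = 65.02
Terminal payoffs (K − S): max(-14.6, 0) = 0, max(23.2, 0) = 23.2, max(49.98, 0) = 49.98
Node u (S = 108): continuation = 1/1.01·[0.4571·0.0000 + 0.5429·23.2000] = 12.4696; exercise value = 7.0000 ≤ continuation, so V_u = 12.4696
Node d (S = 76.5): continuation = 1/1.01·[0.4571·23.2000 + 0.5429·49.9750] = 37.3614; exercise value = 38.5000 > continuation, so V_d = 38.5000 (exercise)
Node 0 (S = 90): continuation = 1/1.01·[0.4571·12.4696 + 0.5429·38.5000] = 26.3370; exercise value = 25.0000 ≤ continuation, so V_0 = 26.3370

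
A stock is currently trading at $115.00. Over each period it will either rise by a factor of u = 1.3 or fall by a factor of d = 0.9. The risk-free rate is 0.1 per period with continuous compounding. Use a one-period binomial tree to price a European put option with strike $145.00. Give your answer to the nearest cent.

Risk-neutral probability p = (e^0.1 − 0.9)/(1.3 − 0.9) = 0.2052/0.4000 = 0.5129
Terminal stock prices: S_u = 149.5, S_d = 103.5
Terminal payoffs (K − S): max(-4.5, 0) = 0, max(41.5, 0) = 41.5
Node 0 (S = 115): V_0 = e^(−0.1)·[0.5129·0.0000 + 0.4871·41.5000] = 18.2899

$18.29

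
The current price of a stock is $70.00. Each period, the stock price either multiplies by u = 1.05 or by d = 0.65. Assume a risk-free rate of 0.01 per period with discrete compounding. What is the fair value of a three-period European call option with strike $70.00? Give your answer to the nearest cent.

Risk-neutral probability p = (1 + 0.01 − 0.65)/(1.05 − 0.65) = 0.3600/0.4000 = 0.9000
Terminal stock prices: S_uuu = 81.03, S_uud = 50.16, S_udd = 31.05, S_ddd = 19.22
Terminal payoffs (S − K): max(11.03, 0) = 11.03, max(-19.84, 0) = 0, max(-38.95, 0) = 0, max(-50.78, 0) = 0
Node uu (S = 77.17): V_uu = 1/1.01·[0.9000·11.0338 + 0.1000·0.0000] = 9.8321
Node ud (S = 47.77): V_ud = 1/1.01·[0.9000·0.0000 + 0.1000·0.0000] = 0.0000
Node dd (S = 29.58): V_dd = 1/1.01·[0.9000·0.0000 + 0.1000·0.0000] = 0.0000
Node u (S = 73.5): V_u = 1/1.01·[0.9000·9.8321 + 0.1000·0.0000] = 8.7612
Node d (S = 45.5): V_d = 1/1.01·[0.9000·0.0000 + 0.1000·0.0000] = 0.0000
Node 0 (S = 70): V_0 = 1/1.01·[0.9000·8.7612 + 0.1000·0.0000] = 7.8070

$7.81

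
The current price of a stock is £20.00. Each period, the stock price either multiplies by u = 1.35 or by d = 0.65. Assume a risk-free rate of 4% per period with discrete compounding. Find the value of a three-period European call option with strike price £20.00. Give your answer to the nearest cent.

£5.84

Risk-neutral probability p = (1 + 0.04 − 0.65)/(1.35 − 0.65) = 0.3900/0.7000 = 0.5571
Terminal stock prices: S_uuu = 49.21, S_uud = 23.69, S_udd = 11.41, S_ddd = 5.492
Terminal payoffs (S − K): max(29.21, 0) = 29.21, max(3.693, 0) = 3.693, max(-8.592, 0) = 0, max(-14.51, 0) = 0
Node uu (S = 36.45): V_uu = 1/1.04·[0.5571·29.2075 + 0.4429·3.6925] = 17.2192
Node ud (S = 17.55): V_ud = 1/1.04·[0.5571·3.6925 + 0.4429·0.0000] = 1.9781
Node dd (S = 8.45): V_dd = 1/1.04·[0.5571·0.0000 + 0.4429·0.0000] = 0.0000
Node u (S = 27): V_u = 1/1.04·[0.5571·17.2192 + 0.4429·1.9781] = 10.0669
Node d (S = 13): V_d = 1/1.04·[0.5571·1.9781 + 0.4429·0.0000] = 1.0597
Node 0 (S = 20): V_0 = 1/1.04·[0.5571·10.0669 + 0.4429·1.0597] = 5.8442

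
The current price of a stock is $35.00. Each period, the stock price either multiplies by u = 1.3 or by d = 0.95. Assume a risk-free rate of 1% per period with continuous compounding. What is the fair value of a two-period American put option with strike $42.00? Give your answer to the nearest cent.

$7.18

Risk-neutral probability p = (e^0.01 − 0.95)/(1.3 − 0.95) = 0.0601/0.3500 = 0.1716
Terminal stock prices: S_uu = 59.15, S_ud = 43.23, S_dd = 31.59
Terminal payoffs (K − S): max(-17.15, 0) = 0, max(-1.225, 0) = 0, max(10.41, 0) = 10.41
Node u (S = 45.5): continuation = e^(−0.01)·[0.1716·0.0000 + 0.8284·0.0000] = 0.0000; exercise value = 0.0000 ≤ continuation, so V_u = 0.0000
Node d (S = 33.25): continuation = e^(−0.01)·[0.1716·0.0000 + 0.8284·10.4125] = 8.5402; exercise value = 8.7500 > continuation, so V_d = 8.7500 (exercise)
Node 0 (S = 35): continuation = e^(−0.01)·[0.1716·0.0000 + 0.8284·8.7500] = 7.1766; exercise value = 7.0000 ≤ continuation, so V_0 = 7.1766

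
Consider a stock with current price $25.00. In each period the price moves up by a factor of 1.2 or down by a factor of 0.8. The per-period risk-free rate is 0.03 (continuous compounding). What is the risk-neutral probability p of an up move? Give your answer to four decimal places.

Risk-neutral probability p = (e^0.03 − 0.8)/(1.2 − 0.8) = 0.2305/0.4000 = 0.5761

p = 0.5761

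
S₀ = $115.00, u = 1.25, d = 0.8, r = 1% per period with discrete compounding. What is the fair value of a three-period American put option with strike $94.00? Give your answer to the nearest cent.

Risk-neutral probability p = (1 + 0.01 − 0.8)/(1.25 − 0.8) = 0.2100/0.4500 = 0.4667
Terminal stock prices: S_uuu = 224.6, S_uud = 143.8, S_udd = 92, S_ddd = 58.88
Terminal payoffs (K − S): max(-130.6, 0) = 0, max(-49.75, 0) = 0, max(2, 0) = 2, max(35.12, 0) = 35.12
Node uu (S = 179.7): continuation = 1/1.01·[0.4667·0.0000 + 0.5333·0.0000] = 0.0000; exercise value = 0.0000 ≤ continuation, so V_uu = 0.0000
Node ud (S = 115): continuation = 1/1.01·[0.4667·0.0000 + 0.5333·2.0000] = 1.0561; exercise value = 0.0000 ≤ continuation, so V_ud = 1.0561
Node dd (S = 73.6): continuation = 1/1.01·[0.4667·2.0000 + 0.5333·35.1200] = 19.4693; exercise value = 20.4000 > continuation, so V_dd = 20.4000 (exercise)
Node u (S = 143.8): continuation = 1/1.01·[0.4667·0.0000 + 0.5333·1.0561] = 0.5577; exercise value = 0.0000 ≤ continuation, so V_u = 0.5577
Node d (S = 92): continuation = 1/1.01·[0.4667·1.0561 + 0.5333·20.4000] = 11.2602; exercise value = 2.0000 ≤ continuation, so V_d = 11.2602
Node 0 (S = 115): continuation = 1/1.01·[0.4667·0.5577 + 0.5333·11.2602] = 6.2037; exercise value = 0.0000 ≤ continuation, so V_0 = 6.2037

$6.20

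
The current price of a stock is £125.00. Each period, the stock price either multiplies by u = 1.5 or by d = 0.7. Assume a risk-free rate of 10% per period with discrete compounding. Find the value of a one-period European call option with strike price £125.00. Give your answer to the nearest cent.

£28.41

Risk-neutral probability p = (1 + 0.1 − 0.7)/(1.5 − 0.7) = 0.4000/0.8000 = 0.5000
Terminal stock prices: S_u = 187.5, S_d = 87.5
Terminal payoffs (S − K): max(62.5, 0) = 62.5, max(-37.5, 0) = 0
Node 0 (S = 125): V_0 = 1/1.1·[0.5000·62.5000 + 0.5000·0.0000] = 28.4091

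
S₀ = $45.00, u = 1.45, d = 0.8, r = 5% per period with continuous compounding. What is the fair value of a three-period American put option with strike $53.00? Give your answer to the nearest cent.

$11.33

Risk-neutral probability p = (e^0.05 − 0.8)/(1.45 − 0.8) = 0.2513/0.6500 = 0.3866
Terminal stock prices: S_uuu = 137.2, S_uud = 75.69, S_udd = 41.76, S_ddd = 23.04
Terminal payoffs (K − S): max(-84.19, 0) = 0, max(-22.69, 0) = 0, max(11.24, 0) = 11.24, max(29.96, 0) = 29.96
Node uu (S = 94.61): continuation = e^(−0.05)·[0.3866·0.0000 + 0.6134·0.0000] = 0.0000; exercise value = 0.0000 ≤ continuation, so V_uu = 0.0000
Node ud (S = 52.2): continuation = e^(−0.05)·[0.3866·0.0000 + 0.6134·11.2400] = 6.5587; exercise value = 0.8000 ≤ continuation, so V_ud = 6.5587
Node dd (S = 28.8): continuation = e^(−0.05)·[0.3866·11.2400 + 0.6134·29.9600] = 21.6152; exercise value = 24.2000 > continuation, so V_dd = 24.2000 (exercise)
Node u (S = 65.25): continuation = e^(−0.05)·[0.3866·0.0000 + 0.6134·6.5587] = 3.8271; exercise value = 0.0000 ≤ continuation, so V_u = 3.8271
Node d (S = 36): continuation = e^(−0.05)·[0.3866·6.5587 + 0.6134·24.2000] = 16.5327; exercise value = 17.0000 > continuation, so V_d = 17.0000 (exercise)
Node 0 (S = 45): continuation = e^(−0.05)·[0.3866·3.8271 + 0.6134·17.0000] = 11.3270; exercise value = 8.0000 ≤ continuation, so V_0 = 11.3270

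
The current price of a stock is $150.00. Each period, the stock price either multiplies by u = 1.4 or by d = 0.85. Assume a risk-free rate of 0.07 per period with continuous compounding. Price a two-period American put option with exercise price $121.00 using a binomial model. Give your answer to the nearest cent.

Risk-neutral probability p = (e^0.07 − 0.85)/(1.4 − 0.85) = 0.2225/0.5500 = 0.4046
Terminal stock prices: S_uu = 294, S_ud = 178.5, S_dd = 108.4
Terminal payoffs (K − S): max(-173, 0) = 0, max(-57.5, 0) = 0, max(12.63, 0) = 12.63
Node u (S = 210): continuation = e^(−0.07)·[0.4046·0.0000 + 0.5954·0.0000] = 0.0000; exercise value = 0.0000 ≤ continuation, so V_u = 0.0000
Node d (S = 127.5): continuation = e^(−0.07)·[0.4046·0.0000 + 0.5954·12.6250] = 7.0092; exercise value = 0.0000 ≤ continuation, so V_d = 7.0092
Node 0 (S = 150): continuation = e^(−0.07)·[0.4046·0.0000 + 0.5954·7.0092] = 3.8914; exercise value = 0.0000 ≤ continuation, so V_0 = 3.8914

$3.89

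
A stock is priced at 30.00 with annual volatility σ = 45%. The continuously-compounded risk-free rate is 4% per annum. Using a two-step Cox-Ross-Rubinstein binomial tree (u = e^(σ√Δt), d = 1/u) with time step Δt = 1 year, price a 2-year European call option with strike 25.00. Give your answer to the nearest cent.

CRR parameters: u = e^(σ√Δt) = e^(0.45·√1) = 1.5683, d = 1/u = 0.6376
Per-period rate: rΔt = 0.04·1 = 0.04, so R = e^0.04 = 1.0408
Risk-neutral probability p = (e^0.04 − 0.6376)/(1.5683 − 0.6376) = 0.4032/0.9307 = 0.4332
Terminal stock prices: S_uu = 73.79, S_ud = 30, S_dd = 12.2
Terminal payoffs (S − K): max(48.79, 0) = 48.79, max(5, 0) = 5, max(-12.8, 0) = 0
Node u (S = 47.05): V_u = e^(−0.04)·[0.4332·48.7881 + 0.5668·5.0000] = 23.0296
Node d (S = 19.13): V_d = e^(−0.04)·[0.4332·5.0000 + 0.5668·0.0000] = 2.0811
Node 0 (S = 30): V_0 = e^(−0.04)·[0.4332·23.0296 + 0.5668·2.0811] = 10.7188

10.72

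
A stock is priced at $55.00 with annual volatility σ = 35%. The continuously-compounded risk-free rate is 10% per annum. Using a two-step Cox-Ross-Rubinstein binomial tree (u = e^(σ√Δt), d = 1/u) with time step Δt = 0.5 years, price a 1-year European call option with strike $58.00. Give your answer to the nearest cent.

CRR parameters: u = e^(σ√Δt) = e^(0.35·√0.5) = 1.2808, d = 1/u = 0.7808
Per-period rate: rΔt = 0.1·0.5 = 0.05, so R = e^0.05 = 1.0513
Risk-neutral probability p = (e^0.05 − 0.7808)/(1.2808 − 0.7808) = 0.2705/0.5000 = 0.5410
Terminal stock prices: S_uu = 90.23, S_ud = 55, S_dd = 33.53
Terminal payoffs (S − K): max(32.23, 0) = 32.23, max(-3, 0) = 0, max(-24.47, 0) = 0
Node u (S = 70.44): V_u = e^(−0.05)·[0.5410·32.2251 + 0.4590·0.0000] = 16.5828
Node d (S = 42.94): V_d = e^(−0.05)·[0.5410·0.0000 + 0.4590·0.0000] = 0.0000
Node 0 (S = 55): V_0 = e^(−0.05)·[0.5410·16.5828 + 0.4590·0.0000] = 8.5334

$8.53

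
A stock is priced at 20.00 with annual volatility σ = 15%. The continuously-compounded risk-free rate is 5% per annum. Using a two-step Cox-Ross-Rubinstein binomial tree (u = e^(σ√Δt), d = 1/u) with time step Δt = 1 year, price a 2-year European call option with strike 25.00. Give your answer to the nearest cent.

CRR parameters: u = e^(σ√Δt) = e^(0.15·√1) = 1.1618, d = 1/u = 0.8607
Per-period rate: rΔt = 0.05·1 = 0.05, so R = e^0.05 = 1.0513
Risk-neutral probability p = (e^0.05 − 0.8607)/(1.1618 − 0.8607) = 0.1906/0.3011 = 0.6328
Terminal stock prices: S_uu = 27, S_ud = 20, S_dd = 14.82
Terminal payoffs (S − K): max(1.997, 0) = 1.997, max(-5, 0) = 0, max(-10.18, 0) = 0
Node u (S = 23.24): V_u = e^(−0.05)·[0.6328·1.9972 + 0.3672·0.0000] = 1.2022
Node d (S = 17.21): V_d = e^(−0.05)·[0.6328·0.0000 + 0.3672·0.0000] = 0.0000
Node 0 (S = 20): V_0 = e^(−0.05)·[0.6328·1.2022 + 0.3672·0.0000] = 0.7237

0.72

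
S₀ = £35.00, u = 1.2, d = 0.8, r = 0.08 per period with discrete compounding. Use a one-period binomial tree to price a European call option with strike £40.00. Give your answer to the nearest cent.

Risk-neutral probability p = (1 + 0.08 − 0.8)/(1.2 − 0.8) = 0.2800/0.4000 = 0.7000
Terminal stock prices: S_u = 42, S_d = 28
Terminal payoffs (S − K): max(2, 0) = 2, max(-12, 0) = 0
Node 0 (S = 35): V_0 = 1/1.08·[0.7000·2.0000 + 0.3000·0.0000] = 1.2963

£1.30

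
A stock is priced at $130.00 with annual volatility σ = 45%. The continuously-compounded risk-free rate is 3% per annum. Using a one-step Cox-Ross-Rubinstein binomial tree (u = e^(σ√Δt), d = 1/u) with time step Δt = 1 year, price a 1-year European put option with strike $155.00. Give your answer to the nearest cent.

CRR parameters: u = e^(σ√Δt) = e^(0.45·√1) = 1.5683, d = 1/u = 0.6376
Per-period rate: rΔt = 0.03·1 = 0.03, so R = e^0.03 = 1.0305
Risk-neutral probability p = (e^0.03 − 0.6376)/(1.5683 − 0.6376) = 0.3928/0.9307 = 0.4221
Terminal stock prices: S_u = 203.9, S_d = 82.89
Terminal payoffs (K − S): max(-48.88, 0) = 0, max(72.11, 0) = 72.11
Node 0 (S = 130): V_0 = e^(−0.03)·[0.4221·0.0000 + 0.5779·72.1083] = 40.4410

$40.44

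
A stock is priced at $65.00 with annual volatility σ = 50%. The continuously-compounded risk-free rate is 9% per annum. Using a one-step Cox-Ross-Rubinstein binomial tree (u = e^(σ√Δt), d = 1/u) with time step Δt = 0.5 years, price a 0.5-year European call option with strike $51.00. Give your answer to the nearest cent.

$18.93

CRR parameters: u = e^(σ√Δt) = e^(0.5·√0.5) = 1.4241, d = 1/u = 0.7022
Per-period rate: rΔt = 0.09·0.5 = 0.045, so R = e^0.045 = 1.0460
Risk-neutral probability p = (e^0.045 − 0.7022)/(1.4241 − 0.7022) = 0.3438/0.7219 = 0.4763
Terminal stock prices: S_u = 92.57, S_d = 45.64
Terminal payoffs (S − K): max(41.57, 0) = 41.57, max(-5.358, 0) = 0
Node 0 (S = 65): V_0 = e^(−0.045)·[0.4763·41.5677 + 0.5237·0.0000] = 18.9266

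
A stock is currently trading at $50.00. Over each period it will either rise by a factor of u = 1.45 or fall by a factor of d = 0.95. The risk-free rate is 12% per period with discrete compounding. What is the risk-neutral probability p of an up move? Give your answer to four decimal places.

p = 0.3400

Risk-neutral probability p = (1 + 0.12 − 0.95)/(1.45 − 0.95) = 0.1700/0.5000 = 0.3400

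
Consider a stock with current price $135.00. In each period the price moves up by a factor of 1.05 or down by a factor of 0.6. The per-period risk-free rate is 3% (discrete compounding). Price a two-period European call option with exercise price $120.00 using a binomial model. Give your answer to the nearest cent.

$24.82

Risk-neutral probability p = (1 + 0.03 − 0.6)/(1.05 − 0.6) = 0.4300/0.4500 = 0.9556
Terminal stock prices: S_uu = 148.8, S_ud = 85.05, S_dd = 48.6
Terminal payoffs (S − K): max(28.84, 0) = 28.84, max(-34.95, 0) = 0, max(-71.4, 0) = 0
Node u (S = 141.8): V_u = 1/1.03·[0.9556·28.8375 + 0.0444·0.0000] = 26.7532
Node d (S = 81): V_d = 1/1.03·[0.9556·0.0000 + 0.0444·0.0000] = 0.0000
Node 0 (S = 135): V_0 = 1/1.03·[0.9556·26.7532 + 0.0444·0.0000] = 24.8196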